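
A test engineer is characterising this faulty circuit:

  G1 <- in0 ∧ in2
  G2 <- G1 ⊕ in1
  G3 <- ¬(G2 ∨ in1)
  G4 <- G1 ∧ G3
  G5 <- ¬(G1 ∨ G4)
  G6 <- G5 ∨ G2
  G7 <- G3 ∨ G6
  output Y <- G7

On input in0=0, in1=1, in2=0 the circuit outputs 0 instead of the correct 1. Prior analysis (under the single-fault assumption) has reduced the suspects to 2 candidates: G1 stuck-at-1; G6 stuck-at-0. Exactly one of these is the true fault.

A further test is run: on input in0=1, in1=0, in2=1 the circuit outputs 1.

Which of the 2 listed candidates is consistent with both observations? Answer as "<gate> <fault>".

G1 stuck-at-1

Evaluate each candidate on input in0=1, in1=0, in2=1:
  G1 stuck-at-1: G1=1 [stuck-at-1], G2=1, G3=0, G4=0, G5=0, G6=1, G7=1 → 1 — matches
  G6 stuck-at-0: G1=1, G2=1, G3=0, G4=0, G5=0, G6=0 [stuck-at-0], G7=0 → 0 — eliminated
Only G1 stuck-at-1 reproduces the observed 1.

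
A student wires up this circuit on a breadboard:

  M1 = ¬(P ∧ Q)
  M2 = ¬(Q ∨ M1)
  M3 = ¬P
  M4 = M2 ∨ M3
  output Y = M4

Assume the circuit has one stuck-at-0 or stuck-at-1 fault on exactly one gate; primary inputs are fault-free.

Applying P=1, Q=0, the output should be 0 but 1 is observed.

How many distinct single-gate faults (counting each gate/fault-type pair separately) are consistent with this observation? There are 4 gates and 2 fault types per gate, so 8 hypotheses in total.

4

Fault-free: M1=1, M2=0, M3=0, M4=0 → 0. Observed 1.
  M1 stuck-at-0: output 1 ✓
  M1 stuck-at-1: output 0 ✗
  M2 stuck-at-0: output 0 ✗
  M2 stuck-at-1: output 1 ✓
  M3 stuck-at-0: output 0 ✗
  M3 stuck-at-1: output 1 ✓
  M4 stuck-at-0: output 0 ✗
  M4 stuck-at-1: output 1 ✓
Consistent faults: {M1 stuck-at-0, M2 stuck-at-1, M3 stuck-at-1, M4 stuck-at-1} — 4 in all.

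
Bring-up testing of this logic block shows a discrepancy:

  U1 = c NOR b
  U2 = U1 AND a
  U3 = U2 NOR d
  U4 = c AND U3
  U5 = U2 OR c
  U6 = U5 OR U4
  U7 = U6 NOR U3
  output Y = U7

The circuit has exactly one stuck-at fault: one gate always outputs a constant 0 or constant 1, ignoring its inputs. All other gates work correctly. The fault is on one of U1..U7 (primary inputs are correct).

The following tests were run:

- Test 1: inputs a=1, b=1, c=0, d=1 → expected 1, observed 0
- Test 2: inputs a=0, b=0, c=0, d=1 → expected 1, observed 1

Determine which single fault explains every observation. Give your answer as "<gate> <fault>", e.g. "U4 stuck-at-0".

Fault-free values for test 1 (a=1, b=1, c=0, d=1): U1=0, U2=0, U3=0, U4=0, U5=0, U6=0, U7=1, giving Y=1. Observed 0.
Test 1: faults giving observed 0 are {U1 stuck-at-1, U2 stuck-at-1, U3 stuck-at-1, U4 stuck-at-1, U5 stuck-at-1, U6 stuck-at-1, U7 stuck-at-0}.
Test 2 (a=0, b=0, c=0, d=1): fault-free U1=1, U2=0, U3=0, U4=0, U5=0, U6=0, U7=1 → 1; observed 1. Eliminates U2 stuck-at-1, U3 stuck-at-1, U4 stuck-at-1, U5 stuck-at-1, U6 stuck-at-1, U7 stuck-at-0.
Only U1 stuck-at-1 is consistent with every test.

U1 stuck-at-1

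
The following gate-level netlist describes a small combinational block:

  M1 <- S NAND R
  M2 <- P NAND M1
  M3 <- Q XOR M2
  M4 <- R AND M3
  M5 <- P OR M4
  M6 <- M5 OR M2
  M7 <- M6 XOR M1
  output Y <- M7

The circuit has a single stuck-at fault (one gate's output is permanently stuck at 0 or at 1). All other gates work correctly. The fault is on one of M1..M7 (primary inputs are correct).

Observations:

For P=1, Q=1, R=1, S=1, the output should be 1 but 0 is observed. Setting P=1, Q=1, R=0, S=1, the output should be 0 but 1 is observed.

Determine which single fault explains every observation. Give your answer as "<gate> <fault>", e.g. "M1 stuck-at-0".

Fault-free values for test 1 (P=1, Q=1, R=1, S=1): M1=0, M2=1, M3=0, M4=0, M5=1, M6=1, M7=1, giving Y=1. Observed 0.
Test 1: faults giving observed 0 are {M1 stuck-at-1, M6 stuck-at-0, M7 stuck-at-0}.
Test 2 (P=1, Q=1, R=0, S=1): fault-free M1=1, M2=0, M3=1, M4=0, M5=1, M6=1, M7=0 → 0; observed 1. Eliminates M1 stuck-at-1, M7 stuck-at-0.
Only M6 stuck-at-0 is consistent with every test.

M6 stuck-at-0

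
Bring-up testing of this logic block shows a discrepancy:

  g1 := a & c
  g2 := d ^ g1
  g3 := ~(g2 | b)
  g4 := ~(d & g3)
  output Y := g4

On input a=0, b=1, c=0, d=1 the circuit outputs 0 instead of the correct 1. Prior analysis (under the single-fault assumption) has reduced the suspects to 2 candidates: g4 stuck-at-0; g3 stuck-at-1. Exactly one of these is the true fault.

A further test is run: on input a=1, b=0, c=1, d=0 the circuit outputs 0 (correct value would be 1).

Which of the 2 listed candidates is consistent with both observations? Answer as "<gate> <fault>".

Evaluate each candidate on input a=1, b=0, c=1, d=0:
  g4 stuck-at-0: g1=1, g2=1, g3=0, g4=0 [stuck-at-0] → 0 — matches
  g3 stuck-at-1: g1=1, g2=1, g3=1 [stuck-at-1], g4=1 → 1 — eliminated
Only g4 stuck-at-0 reproduces the observed 0.

g4 stuck-at-0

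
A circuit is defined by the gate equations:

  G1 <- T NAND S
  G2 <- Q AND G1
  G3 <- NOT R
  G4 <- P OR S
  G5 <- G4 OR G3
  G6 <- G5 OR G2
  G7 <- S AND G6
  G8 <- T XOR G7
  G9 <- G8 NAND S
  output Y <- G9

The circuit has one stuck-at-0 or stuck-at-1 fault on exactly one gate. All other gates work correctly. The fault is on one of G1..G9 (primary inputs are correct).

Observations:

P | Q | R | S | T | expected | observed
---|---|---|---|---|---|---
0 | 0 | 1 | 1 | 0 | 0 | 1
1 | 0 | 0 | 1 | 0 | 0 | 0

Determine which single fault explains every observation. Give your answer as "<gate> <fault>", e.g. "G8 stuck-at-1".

G4 stuck-at-0

Fault-free values for test 1 (P=0, Q=0, R=1, S=1, T=0): G1=1, G2=0, G3=0, G4=1, G5=1, G6=1, G7=1, G8=1, G9=0, giving Y=0. Observed 1.
Test 1: faults giving observed 1 are {G4 stuck-at-0, G5 stuck-at-0, G6 stuck-at-0, G7 stuck-at-0, G8 stuck-at-0, G9 stuck-at-1}.
Test 2 (P=1, Q=0, R=0, S=1, T=0): fault-free G1=1, G2=0, G3=1, G4=1, G5=1, G6=1, G7=1, G8=1, G9=0 → 0; observed 0. Eliminates G5 stuck-at-0, G6 stuck-at-0, G7 stuck-at-0, G8 stuck-at-0, G9 stuck-at-1.
Only G4 stuck-at-0 is consistent with every test.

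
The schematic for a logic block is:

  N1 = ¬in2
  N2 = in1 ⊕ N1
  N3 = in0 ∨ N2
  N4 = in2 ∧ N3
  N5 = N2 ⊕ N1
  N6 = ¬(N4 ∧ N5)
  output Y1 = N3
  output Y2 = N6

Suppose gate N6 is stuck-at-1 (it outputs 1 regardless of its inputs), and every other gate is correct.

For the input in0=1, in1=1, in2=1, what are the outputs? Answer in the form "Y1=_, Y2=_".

Propagate with N6 forced: N1=0, N2=1, N3=1, N4=1, N5=1, N6=1 [stuck-at-1].
So the outputs are Y1=1, Y2=1. (Without the fault they would be Y1=1, Y2=0.)

Y1=1, Y2=1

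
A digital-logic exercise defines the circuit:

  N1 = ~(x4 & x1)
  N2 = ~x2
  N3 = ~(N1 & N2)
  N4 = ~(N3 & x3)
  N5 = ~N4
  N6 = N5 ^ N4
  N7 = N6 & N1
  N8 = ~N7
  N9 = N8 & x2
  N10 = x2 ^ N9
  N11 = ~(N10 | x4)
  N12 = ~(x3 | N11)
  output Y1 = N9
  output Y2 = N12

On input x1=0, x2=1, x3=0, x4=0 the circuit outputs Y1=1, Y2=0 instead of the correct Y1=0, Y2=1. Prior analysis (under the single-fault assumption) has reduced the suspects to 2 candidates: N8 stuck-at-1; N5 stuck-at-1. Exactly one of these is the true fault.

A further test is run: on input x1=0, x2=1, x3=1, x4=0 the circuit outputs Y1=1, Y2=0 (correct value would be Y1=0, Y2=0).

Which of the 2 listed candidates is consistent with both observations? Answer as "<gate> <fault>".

Evaluate each candidate on input x1=0, x2=1, x3=1, x4=0:
  N8 stuck-at-1: N1=1, N2=0, N3=1, N4=0, N5=1, N6=1, N7=1, N8=1 [stuck-at-1], N9=1, N10=0, N11=1, N12=0 → Y1=1, Y2=0 — matches
  N5 stuck-at-1: N1=1, N2=0, N3=1, N4=0, N5=1 [stuck-at-1], N6=1, N7=1, N8=0, N9=0, N10=1, N11=0, N12=0 → Y1=0, Y2=0 — eliminated
Only N8 stuck-at-1 reproduces the observed Y1=1, Y2=0.

N8 stuck-at-1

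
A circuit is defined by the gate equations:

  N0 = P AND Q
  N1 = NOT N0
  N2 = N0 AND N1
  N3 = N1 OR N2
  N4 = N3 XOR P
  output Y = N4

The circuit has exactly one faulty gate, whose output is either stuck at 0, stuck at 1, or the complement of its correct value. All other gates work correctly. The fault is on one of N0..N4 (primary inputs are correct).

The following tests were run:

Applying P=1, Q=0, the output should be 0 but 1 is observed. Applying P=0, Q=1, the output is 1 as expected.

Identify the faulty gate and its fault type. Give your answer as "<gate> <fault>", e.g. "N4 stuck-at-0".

Fault-free values for test 1 (P=1, Q=0): N0=0, N1=1, N2=0, N3=1, N4=0, giving Y=0. Observed 1.
Test 1: faults giving observed 1 are {N0 stuck-at-1, N0 inverted output, N1 stuck-at-0, N1 inverted output, N3 stuck-at-0, N3 inverted output, N4 stuck-at-1, N4 inverted output}.
Test 2 (P=0, Q=1): fault-free N0=0, N1=1, N2=0, N3=1, N4=1 → 1; observed 1. Eliminates N0 stuck-at-1, N0 inverted output, N1 stuck-at-0, N1 inverted output, N3 stuck-at-0, N3 inverted output, N4 inverted output.
Only N4 stuck-at-1 is consistent with every test.

N4 stuck-at-1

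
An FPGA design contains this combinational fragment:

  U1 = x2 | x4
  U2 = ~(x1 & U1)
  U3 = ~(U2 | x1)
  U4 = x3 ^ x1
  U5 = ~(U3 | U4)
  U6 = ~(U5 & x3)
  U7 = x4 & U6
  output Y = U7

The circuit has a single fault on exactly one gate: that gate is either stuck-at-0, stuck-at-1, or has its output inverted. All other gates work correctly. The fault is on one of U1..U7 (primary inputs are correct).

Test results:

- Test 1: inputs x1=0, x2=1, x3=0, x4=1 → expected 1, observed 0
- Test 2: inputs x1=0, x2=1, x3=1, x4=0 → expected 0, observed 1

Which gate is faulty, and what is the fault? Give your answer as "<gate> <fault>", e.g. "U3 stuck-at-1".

U7 inverted output

Fault-free values for test 1 (x1=0, x2=1, x3=0, x4=1): U1=1, U2=1, U3=0, U4=0, U5=1, U6=1, U7=1, giving Y=1. Observed 0.
Test 1: faults giving observed 0 are {U6 stuck-at-0, U6 inverted output, U7 stuck-at-0, U7 inverted output}.
Test 2 (x1=0, x2=1, x3=1, x4=0): fault-free U1=1, U2=1, U3=0, U4=1, U5=0, U6=1, U7=0 → 0; observed 1. Eliminates U6 stuck-at-0, U6 inverted output, U7 stuck-at-0.
Only U7 inverted output is consistent with every test.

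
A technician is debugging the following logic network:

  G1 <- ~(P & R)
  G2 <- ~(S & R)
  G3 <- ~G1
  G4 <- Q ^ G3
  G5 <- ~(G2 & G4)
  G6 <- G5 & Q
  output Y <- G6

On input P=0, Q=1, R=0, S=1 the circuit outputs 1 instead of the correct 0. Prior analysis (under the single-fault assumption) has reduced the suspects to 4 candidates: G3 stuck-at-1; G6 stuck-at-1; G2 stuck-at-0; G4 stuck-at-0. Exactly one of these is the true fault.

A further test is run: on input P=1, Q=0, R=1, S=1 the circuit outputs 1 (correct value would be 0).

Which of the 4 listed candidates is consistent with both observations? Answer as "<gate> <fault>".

Evaluate each candidate on input P=1, Q=0, R=1, S=1:
  G3 stuck-at-1: G1=0, G2=0, G3=1 [stuck-at-1], G4=1, G5=1, G6=0 → 0 — eliminated
  G6 stuck-at-1: G1=0, G2=0, G3=1, G4=1, G5=1, G6=1 [stuck-at-1] → 1 — matches
  G2 stuck-at-0: G1=0, G2=0 [stuck-at-0], G3=1, G4=1, G5=1, G6=0 → 0 — eliminated
  G4 stuck-at-0: G1=0, G2=0, G3=1, G4=0 [stuck-at-0], G5=1, G6=0 → 0 — eliminated
Only G6 stuck-at-1 reproduces the observed 1.

G6 stuck-at-1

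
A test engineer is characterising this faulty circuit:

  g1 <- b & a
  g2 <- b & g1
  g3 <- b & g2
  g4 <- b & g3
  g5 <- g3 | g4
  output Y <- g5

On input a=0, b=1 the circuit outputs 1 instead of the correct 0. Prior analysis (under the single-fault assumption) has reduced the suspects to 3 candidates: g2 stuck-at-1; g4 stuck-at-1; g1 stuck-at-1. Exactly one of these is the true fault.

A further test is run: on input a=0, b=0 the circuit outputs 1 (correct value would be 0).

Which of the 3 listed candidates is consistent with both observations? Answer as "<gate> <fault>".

Evaluate each candidate on input a=0, b=0:
  g2 stuck-at-1: g1=0, g2=1 [stuck-at-1], g3=0, g4=0, g5=0 → 0 — eliminated
  g4 stuck-at-1: g1=0, g2=0, g3=0, g4=1 [stuck-at-1], g5=1 → 1 — matches
  g1 stuck-at-1: g1=1 [stuck-at-1], g2=0, g3=0, g4=0, g5=0 → 0 — eliminated
Only g4 stuck-at-1 reproduces the observed 1.

g4 stuck-at-1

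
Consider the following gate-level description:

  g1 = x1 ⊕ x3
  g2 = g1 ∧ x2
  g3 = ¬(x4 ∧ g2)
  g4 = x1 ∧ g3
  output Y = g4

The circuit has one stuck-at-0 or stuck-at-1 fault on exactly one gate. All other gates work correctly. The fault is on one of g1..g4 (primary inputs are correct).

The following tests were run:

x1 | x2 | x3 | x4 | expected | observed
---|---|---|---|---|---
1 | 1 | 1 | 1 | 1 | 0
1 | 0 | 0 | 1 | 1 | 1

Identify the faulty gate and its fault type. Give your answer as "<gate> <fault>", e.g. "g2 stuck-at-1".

Fault-free values for test 1 (x1=1, x2=1, x3=1, x4=1): g1=0, g2=0, g3=1, g4=1, giving Y=1. Observed 0.
Test 1: faults giving observed 0 are {g1 stuck-at-1, g2 stuck-at-1, g3 stuck-at-0, g4 stuck-at-0}.
Test 2 (x1=1, x2=0, x3=0, x4=1): fault-free g1=1, g2=0, g3=1, g4=1 → 1; observed 1. Eliminates g2 stuck-at-1, g3 stuck-at-0, g4 stuck-at-0.
Only g1 stuck-at-1 is consistent with every test.

g1 stuck-at-1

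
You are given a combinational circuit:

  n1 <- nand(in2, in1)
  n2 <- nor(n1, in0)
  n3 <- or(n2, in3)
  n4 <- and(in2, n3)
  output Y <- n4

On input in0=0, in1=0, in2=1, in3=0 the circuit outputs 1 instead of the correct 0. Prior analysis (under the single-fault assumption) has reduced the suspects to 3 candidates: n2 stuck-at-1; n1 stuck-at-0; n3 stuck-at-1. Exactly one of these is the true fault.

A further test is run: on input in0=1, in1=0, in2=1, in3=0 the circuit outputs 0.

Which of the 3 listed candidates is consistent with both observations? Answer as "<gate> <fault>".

Evaluate each candidate on input in0=1, in1=0, in2=1, in3=0:
  n2 stuck-at-1: n1=1, n2=1 [stuck-at-1], n3=1, n4=1 → 1 — eliminated
  n1 stuck-at-0: n1=0 [stuck-at-0], n2=0, n3=0, n4=0 → 0 — matches
  n3 stuck-at-1: n1=1, n2=0, n3=1 [stuck-at-1], n4=1 → 1 — eliminated
Only n1 stuck-at-0 reproduces the observed 0.

n1 stuck-at-0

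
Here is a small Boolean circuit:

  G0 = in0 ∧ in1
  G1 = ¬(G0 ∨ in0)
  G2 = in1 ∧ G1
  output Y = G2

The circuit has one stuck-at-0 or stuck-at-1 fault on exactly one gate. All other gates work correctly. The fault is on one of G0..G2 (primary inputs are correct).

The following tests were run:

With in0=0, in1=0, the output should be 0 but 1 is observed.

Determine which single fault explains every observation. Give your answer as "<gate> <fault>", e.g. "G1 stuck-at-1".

Fault-free values for test 1 (in0=0, in1=0): G0=0, G1=1, G2=0, giving Y=0. Observed 1.
Test 1: faults giving observed 1 are {G2 stuck-at-1}.
Only G2 stuck-at-1 is consistent with every test.

G2 stuck-at-1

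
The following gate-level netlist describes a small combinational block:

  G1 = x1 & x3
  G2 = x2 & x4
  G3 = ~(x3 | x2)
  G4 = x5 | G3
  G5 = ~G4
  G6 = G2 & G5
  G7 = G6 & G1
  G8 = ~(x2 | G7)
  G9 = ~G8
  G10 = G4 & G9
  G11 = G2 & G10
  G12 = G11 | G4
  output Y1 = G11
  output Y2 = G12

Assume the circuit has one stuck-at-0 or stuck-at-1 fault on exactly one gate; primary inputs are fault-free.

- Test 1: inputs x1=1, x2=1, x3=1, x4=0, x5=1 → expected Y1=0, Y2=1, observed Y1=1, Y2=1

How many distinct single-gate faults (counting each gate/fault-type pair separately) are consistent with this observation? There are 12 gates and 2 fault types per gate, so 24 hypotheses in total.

Fault-free: G1=1, G2=0, G3=0, G4=1, G5=0, G6=0, G7=0, G8=0, G9=1, G10=1, G11=0, G12=1 → Y1=0, Y2=1. Observed Y1=1, Y2=1.
  G1: none of the 2 fault types match ✗
  G2: stuck-at-1 ✓; others ✗
  G3: none of the 2 fault types match ✗
  G4: none of the 2 fault types match ✗
  G5: none of the 2 fault types match ✗
  G6: none of the 2 fault types match ✗
  G7: none of the 2 fault types match ✗
  G8: none of the 2 fault types match ✗
  G9: none of the 2 fault types match ✗
  G10: none of the 2 fault types match ✗
  G11: stuck-at-1 ✓; others ✗
  G12: none of the 2 fault types match ✗
Consistent faults: {G2 stuck-at-1, G11 stuck-at-1} — 2 in all.

2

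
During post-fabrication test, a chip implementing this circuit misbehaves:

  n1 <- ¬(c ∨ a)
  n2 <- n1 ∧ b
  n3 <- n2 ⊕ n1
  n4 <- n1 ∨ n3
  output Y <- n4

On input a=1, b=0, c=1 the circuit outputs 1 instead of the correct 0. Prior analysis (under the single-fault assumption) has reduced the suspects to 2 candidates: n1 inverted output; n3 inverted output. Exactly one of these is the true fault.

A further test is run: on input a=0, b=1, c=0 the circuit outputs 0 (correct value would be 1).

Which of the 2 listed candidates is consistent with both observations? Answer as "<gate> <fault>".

Evaluate each candidate on input a=0, b=1, c=0:
  n1 inverted output: n1=0 [inverted output], n2=0, n3=0, n4=0 → 0 — matches
  n3 inverted output: n1=1, n2=1, n3=1 [inverted output], n4=1 → 1 — eliminated
Only n1 inverted output reproduces the observed 0.

n1 inverted output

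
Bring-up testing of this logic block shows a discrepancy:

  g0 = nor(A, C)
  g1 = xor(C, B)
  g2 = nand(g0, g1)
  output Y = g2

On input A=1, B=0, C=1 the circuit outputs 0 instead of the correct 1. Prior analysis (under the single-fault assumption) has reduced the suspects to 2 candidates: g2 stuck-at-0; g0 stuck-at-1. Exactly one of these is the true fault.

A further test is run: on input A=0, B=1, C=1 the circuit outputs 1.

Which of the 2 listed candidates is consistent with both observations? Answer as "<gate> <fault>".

g0 stuck-at-1

Evaluate each candidate on input A=0, B=1, C=1:
  g2 stuck-at-0: g0=0, g1=0, g2=0 [stuck-at-0] → 0 — eliminated
  g0 stuck-at-1: g0=1 [stuck-at-1], g1=0, g2=1 → 1 — matches
Only g0 stuck-at-1 reproduces the observed 1.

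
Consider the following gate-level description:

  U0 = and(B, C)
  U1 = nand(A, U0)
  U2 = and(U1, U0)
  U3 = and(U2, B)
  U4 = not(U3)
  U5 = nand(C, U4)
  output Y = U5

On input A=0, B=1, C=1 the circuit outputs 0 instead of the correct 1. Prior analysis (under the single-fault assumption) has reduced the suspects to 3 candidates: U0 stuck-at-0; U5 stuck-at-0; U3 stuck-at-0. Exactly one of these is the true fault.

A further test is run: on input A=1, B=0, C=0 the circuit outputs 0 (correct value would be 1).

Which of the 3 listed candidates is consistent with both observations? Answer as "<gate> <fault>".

U5 stuck-at-0

Evaluate each candidate on input A=1, B=0, C=0:
  U0 stuck-at-0: U0=0 [stuck-at-0], U1=1, U2=0, U3=0, U4=1, U5=1 → 1 — eliminated
  U5 stuck-at-0: U0=0, U1=1, U2=0, U3=0, U4=1, U5=0 [stuck-at-0] → 0 — matches
  U3 stuck-at-0: U0=0, U1=1, U2=0, U3=0 [stuck-at-0], U4=1, U5=1 → 1 — eliminated
Only U5 stuck-at-0 reproduces the observed 0.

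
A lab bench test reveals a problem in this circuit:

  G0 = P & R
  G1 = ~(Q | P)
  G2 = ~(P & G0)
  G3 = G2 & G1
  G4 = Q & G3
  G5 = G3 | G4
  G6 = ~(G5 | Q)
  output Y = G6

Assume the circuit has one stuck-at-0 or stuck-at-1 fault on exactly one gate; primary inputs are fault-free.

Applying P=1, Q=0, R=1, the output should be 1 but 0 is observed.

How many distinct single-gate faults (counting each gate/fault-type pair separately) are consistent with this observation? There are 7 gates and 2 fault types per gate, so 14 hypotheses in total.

4

Fault-free: G0=1, G1=0, G2=0, G3=0, G4=0, G5=0, G6=1 → 1. Observed 0.
  G0 stuck-at-0: output 1 ✗
  G0 stuck-at-1: output 1 ✗
  G1 stuck-at-0: output 1 ✗
  G1 stuck-at-1: output 1 ✗
  G2 stuck-at-0: output 1 ✗
  G2 stuck-at-1: output 1 ✗
  G3 stuck-at-0: output 1 ✗
  G3 stuck-at-1: output 0 ✓
  G4 stuck-at-0: output 1 ✗
  G4 stuck-at-1: output 0 ✓
  G5 stuck-at-0: output 1 ✗
  G5 stuck-at-1: output 0 ✓
  G6 stuck-at-0: output 0 ✓
  G6 stuck-at-1: output 1 ✗
Consistent faults: {G3 stuck-at-1, G4 stuck-at-1, G5 stuck-at-1, G6 stuck-at-0} — 4 in all.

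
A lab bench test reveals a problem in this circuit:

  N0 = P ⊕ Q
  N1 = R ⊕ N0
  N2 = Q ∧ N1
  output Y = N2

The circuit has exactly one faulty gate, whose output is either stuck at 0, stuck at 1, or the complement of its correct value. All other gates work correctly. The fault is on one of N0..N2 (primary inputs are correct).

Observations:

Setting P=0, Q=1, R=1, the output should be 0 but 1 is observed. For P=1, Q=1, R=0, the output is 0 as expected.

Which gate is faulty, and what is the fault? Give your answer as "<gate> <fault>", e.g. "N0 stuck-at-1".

N0 stuck-at-0

Fault-free values for test 1 (P=0, Q=1, R=1): N0=1, N1=0, N2=0, giving Y=0. Observed 1.
Test 1: faults giving observed 1 are {N0 stuck-at-0, N0 inverted output, N1 stuck-at-1, N1 inverted output, N2 stuck-at-1, N2 inverted output}.
Test 2 (P=1, Q=1, R=0): fault-free N0=0, N1=0, N2=0 → 0; observed 0. Eliminates N0 inverted output, N1 stuck-at-1, N1 inverted output, N2 stuck-at-1, N2 inverted output.
Only N0 stuck-at-0 is consistent with every test.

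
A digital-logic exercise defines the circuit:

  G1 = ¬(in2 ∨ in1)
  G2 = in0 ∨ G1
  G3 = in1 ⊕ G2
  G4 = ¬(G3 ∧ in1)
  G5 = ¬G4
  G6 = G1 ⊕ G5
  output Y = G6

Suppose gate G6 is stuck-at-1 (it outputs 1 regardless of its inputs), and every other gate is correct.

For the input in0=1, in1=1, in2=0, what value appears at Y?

Propagate with G6 forced: G1=0, G2=1, G3=0, G4=1, G5=0, G6=1 [stuck-at-1].
So Y = 1. (Without the fault it would be 0.)

1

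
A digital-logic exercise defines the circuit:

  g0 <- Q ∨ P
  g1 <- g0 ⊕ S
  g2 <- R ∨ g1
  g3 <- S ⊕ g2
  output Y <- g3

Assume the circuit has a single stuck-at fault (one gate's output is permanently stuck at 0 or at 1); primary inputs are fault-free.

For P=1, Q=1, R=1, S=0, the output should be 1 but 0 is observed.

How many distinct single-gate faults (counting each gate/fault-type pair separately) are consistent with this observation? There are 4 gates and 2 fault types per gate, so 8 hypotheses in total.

Fault-free: g0=1, g1=1, g2=1, g3=1 → 1. Observed 0.
  g0 stuck-at-0: output 1 ✗
  g0 stuck-at-1: output 1 ✗
  g1 stuck-at-0: output 1 ✗
  g1 stuck-at-1: output 1 ✗
  g2 stuck-at-0: output 0 ✓
  g2 stuck-at-1: output 1 ✗
  g3 stuck-at-0: output 0 ✓
  g3 stuck-at-1: output 1 ✗
Consistent faults: {g2 stuck-at-0, g3 stuck-at-0} — 2 in all.

2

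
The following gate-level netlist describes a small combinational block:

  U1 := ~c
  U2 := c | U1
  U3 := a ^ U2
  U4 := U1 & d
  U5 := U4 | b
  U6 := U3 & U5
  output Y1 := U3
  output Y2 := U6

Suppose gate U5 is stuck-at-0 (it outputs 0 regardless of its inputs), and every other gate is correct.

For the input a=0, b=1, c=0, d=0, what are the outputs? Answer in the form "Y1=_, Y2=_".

Propagate with U5 forced: U1=1, U2=1, U3=1, U4=0, U5=0 [stuck-at-0], U6=0.
So the outputs are Y1=1, Y2=0. (Without the fault they would be Y1=1, Y2=1.)

Y1=1, Y2=0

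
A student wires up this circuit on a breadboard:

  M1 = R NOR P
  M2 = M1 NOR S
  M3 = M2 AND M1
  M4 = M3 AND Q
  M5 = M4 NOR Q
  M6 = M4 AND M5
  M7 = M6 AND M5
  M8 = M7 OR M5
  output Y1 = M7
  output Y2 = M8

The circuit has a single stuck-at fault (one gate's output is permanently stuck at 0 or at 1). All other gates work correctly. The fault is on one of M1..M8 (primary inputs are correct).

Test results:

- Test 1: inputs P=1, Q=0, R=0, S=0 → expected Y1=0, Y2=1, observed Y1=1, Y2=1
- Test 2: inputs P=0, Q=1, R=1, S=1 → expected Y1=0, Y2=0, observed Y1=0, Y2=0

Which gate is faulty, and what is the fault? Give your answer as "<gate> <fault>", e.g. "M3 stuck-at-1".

M6 stuck-at-1

Fault-free values for test 1 (P=1, Q=0, R=0, S=0): M1=0, M2=1, M3=0, M4=0, M5=1, M6=0, M7=0, M8=1, giving Y1=0, Y2=1. Observed Y1=1, Y2=1.
Test 1: faults giving observed Y1=1, Y2=1 are {M6 stuck-at-1, M7 stuck-at-1}.
Test 2 (P=0, Q=1, R=1, S=1): fault-free M1=0, M2=0, M3=0, M4=0, M5=0, M6=0, M7=0, M8=0 → Y1=0, Y2=0; observed Y1=0, Y2=0. Eliminates M7 stuck-at-1.
Only M6 stuck-at-1 is consistent with every test.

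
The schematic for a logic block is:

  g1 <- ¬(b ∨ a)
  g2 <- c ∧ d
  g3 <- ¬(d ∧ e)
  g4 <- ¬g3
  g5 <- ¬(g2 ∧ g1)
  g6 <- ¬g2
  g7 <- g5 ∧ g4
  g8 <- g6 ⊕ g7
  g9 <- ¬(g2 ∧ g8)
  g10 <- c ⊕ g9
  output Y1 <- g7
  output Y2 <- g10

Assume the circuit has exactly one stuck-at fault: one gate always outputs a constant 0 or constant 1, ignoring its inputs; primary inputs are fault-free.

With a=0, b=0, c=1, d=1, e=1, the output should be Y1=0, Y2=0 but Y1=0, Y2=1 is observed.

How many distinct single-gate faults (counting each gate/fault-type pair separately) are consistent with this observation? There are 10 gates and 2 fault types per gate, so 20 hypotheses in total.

Fault-free: g1=1, g2=1, g3=0, g4=1, g5=0, g6=0, g7=0, g8=0, g9=1, g10=0 → Y1=0, Y2=0. Observed Y1=0, Y2=1.
  g1: none of the 2 fault types match ✗
  g2: none of the 2 fault types match ✗
  g3: none of the 2 fault types match ✗
  g4: none of the 2 fault types match ✗
  g5: none of the 2 fault types match ✗
  g6: stuck-at-1 ✓; others ✗
  g7: none of the 2 fault types match ✗
  g8: stuck-at-1 ✓; others ✗
  g9: stuck-at-0 ✓; others ✗
  g10: stuck-at-1 ✓; others ✗
Consistent faults: {g6 stuck-at-1, g8 stuck-at-1, g9 stuck-at-0, g10 stuck-at-1} — 4 in all.

4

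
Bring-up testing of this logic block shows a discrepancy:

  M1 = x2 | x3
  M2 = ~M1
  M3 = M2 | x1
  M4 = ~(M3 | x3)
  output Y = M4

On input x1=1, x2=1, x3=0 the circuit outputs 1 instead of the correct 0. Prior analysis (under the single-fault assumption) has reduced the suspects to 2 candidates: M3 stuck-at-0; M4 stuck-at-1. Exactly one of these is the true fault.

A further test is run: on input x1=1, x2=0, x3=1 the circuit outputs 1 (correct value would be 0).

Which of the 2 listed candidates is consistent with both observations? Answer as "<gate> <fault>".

M4 stuck-at-1

Evaluate each candidate on input x1=1, x2=0, x3=1:
  M3 stuck-at-0: M1=1, M2=0, M3=0 [stuck-at-0], M4=0 → 0 — eliminated
  M4 stuck-at-1: M1=1, M2=0, M3=1, M4=1 [stuck-at-1] → 1 — matches
Only M4 stuck-at-1 reproduces the observed 1.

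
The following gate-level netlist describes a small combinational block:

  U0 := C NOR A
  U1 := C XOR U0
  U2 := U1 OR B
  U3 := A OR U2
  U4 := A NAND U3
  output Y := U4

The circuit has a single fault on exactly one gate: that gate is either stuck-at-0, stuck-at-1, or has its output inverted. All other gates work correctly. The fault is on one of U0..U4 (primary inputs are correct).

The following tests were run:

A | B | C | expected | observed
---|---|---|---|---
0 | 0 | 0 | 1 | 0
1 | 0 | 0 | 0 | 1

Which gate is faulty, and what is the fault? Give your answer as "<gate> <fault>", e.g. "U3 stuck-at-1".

U4 inverted output

Fault-free values for test 1 (A=0, B=0, C=0): U0=1, U1=1, U2=1, U3=1, U4=1, giving Y=1. Observed 0.
Test 1: faults giving observed 0 are {U4 stuck-at-0, U4 inverted output}.
Test 2 (A=1, B=0, C=0): fault-free U0=0, U1=0, U2=0, U3=1, U4=0 → 0; observed 1. Eliminates U4 stuck-at-0.
Only U4 inverted output is consistent with every test.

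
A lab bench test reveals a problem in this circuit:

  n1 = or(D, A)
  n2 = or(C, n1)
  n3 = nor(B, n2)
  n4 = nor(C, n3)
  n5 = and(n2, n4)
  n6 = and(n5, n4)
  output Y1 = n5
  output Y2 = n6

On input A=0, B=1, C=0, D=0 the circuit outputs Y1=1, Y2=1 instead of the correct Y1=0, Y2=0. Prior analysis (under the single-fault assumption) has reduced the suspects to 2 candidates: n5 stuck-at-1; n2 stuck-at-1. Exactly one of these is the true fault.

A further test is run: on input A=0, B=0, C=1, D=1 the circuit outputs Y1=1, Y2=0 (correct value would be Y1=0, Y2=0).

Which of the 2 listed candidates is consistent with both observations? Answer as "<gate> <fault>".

Evaluate each candidate on input A=0, B=0, C=1, D=1:
  n5 stuck-at-1: n1=1, n2=1, n3=0, n4=0, n5=1 [stuck-at-1], n6=0 → Y1=1, Y2=0 — matches
  n2 stuck-at-1: n1=1, n2=1 [stuck-at-1], n3=0, n4=0, n5=0, n6=0 → Y1=0, Y2=0 — eliminated
Only n5 stuck-at-1 reproduces the observed Y1=1, Y2=0.

n5 stuck-at-1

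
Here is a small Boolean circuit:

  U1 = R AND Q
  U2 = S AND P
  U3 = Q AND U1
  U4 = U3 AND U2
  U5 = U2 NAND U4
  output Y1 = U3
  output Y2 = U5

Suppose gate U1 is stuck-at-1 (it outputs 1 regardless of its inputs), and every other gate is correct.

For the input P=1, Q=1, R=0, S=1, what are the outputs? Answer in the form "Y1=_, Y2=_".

Propagate with U1 forced: U1=1 [stuck-at-1], U2=1, U3=1, U4=1, U5=0.
So the outputs are Y1=1, Y2=0. (Without the fault they would be Y1=0, Y2=1.)

Y1=1, Y2=0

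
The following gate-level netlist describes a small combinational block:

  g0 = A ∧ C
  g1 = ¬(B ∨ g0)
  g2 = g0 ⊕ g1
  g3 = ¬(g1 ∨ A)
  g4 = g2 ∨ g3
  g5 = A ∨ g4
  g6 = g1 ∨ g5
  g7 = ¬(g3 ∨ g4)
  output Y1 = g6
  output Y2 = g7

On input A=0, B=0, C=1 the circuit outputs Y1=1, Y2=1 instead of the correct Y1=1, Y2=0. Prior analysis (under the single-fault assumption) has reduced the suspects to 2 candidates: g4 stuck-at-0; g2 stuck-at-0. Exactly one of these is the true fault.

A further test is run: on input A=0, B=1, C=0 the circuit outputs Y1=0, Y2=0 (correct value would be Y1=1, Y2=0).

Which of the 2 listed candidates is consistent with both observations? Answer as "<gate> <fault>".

Evaluate each candidate on input A=0, B=1, C=0:
  g4 stuck-at-0: g0=0, g1=0, g2=0, g3=1, g4=0 [stuck-at-0], g5=0, g6=0, g7=0 → Y1=0, Y2=0 — matches
  g2 stuck-at-0: g0=0, g1=0, g2=0 [stuck-at-0], g3=1, g4=1, g5=1, g6=1, g7=0 → Y1=1, Y2=0 — eliminated
Only g4 stuck-at-0 reproduces the observed Y1=0, Y2=0.

g4 stuck-at-0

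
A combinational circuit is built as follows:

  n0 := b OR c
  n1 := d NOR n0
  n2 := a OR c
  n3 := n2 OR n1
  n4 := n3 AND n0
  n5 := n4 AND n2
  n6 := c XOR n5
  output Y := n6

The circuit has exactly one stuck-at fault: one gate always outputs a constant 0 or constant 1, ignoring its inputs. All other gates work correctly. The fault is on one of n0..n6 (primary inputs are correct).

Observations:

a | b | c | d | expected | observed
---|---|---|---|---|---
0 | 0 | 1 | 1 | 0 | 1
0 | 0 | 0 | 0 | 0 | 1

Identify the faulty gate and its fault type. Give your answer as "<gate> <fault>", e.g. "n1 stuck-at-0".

n6 stuck-at-1

Fault-free values for test 1 (a=0, b=0, c=1, d=1): n0=1, n1=0, n2=1, n3=1, n4=1, n5=1, n6=0, giving Y=0. Observed 1.
Test 1: faults giving observed 1 are {n0 stuck-at-0, n2 stuck-at-0, n3 stuck-at-0, n4 stuck-at-0, n5 stuck-at-0, n6 stuck-at-1}.
Test 2 (a=0, b=0, c=0, d=0): fault-free n0=0, n1=1, n2=0, n3=1, n4=0, n5=0, n6=0 → 0; observed 1. Eliminates n0 stuck-at-0, n2 stuck-at-0, n3 stuck-at-0, n4 stuck-at-0, n5 stuck-at-0.
Only n6 stuck-at-1 is consistent with every test.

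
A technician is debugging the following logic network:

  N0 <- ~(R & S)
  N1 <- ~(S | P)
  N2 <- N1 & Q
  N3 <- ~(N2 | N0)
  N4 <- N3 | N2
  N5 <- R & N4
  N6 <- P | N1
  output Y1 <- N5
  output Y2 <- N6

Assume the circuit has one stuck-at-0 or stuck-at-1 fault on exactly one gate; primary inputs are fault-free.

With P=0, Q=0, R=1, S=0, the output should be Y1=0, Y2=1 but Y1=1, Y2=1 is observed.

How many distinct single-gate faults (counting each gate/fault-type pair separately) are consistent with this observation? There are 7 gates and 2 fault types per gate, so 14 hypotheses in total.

5

Fault-free: N0=1, N1=1, N2=0, N3=0, N4=0, N5=0, N6=1 → Y1=0, Y2=1. Observed Y1=1, Y2=1.
  N0 stuck-at-0: output Y1=1, Y2=1 ✓
  N0 stuck-at-1: output Y1=0, Y2=1 ✗
  N1 stuck-at-0: output Y1=0, Y2=0 ✗
  N1 stuck-at-1: output Y1=0, Y2=1 ✗
  N2 stuck-at-0: output Y1=0, Y2=1 ✗
  N2 stuck-at-1: output Y1=1, Y2=1 ✓
  N3 stuck-at-0: output Y1=0, Y2=1 ✗
  N3 stuck-at-1: output Y1=1, Y2=1 ✓
  N4 stuck-at-0: output Y1=0, Y2=1 ✗
  N4 stuck-at-1: output Y1=1, Y2=1 ✓
  N5 stuck-at-0: output Y1=0, Y2=1 ✗
  N5 stuck-at-1: output Y1=1, Y2=1 ✓
  N6 stuck-at-0: output Y1=0, Y2=0 ✗
  N6 stuck-at-1: output Y1=0, Y2=1 ✗
Consistent faults: {N0 stuck-at-0, N2 stuck-at-1, N3 stuck-at-1, N4 stuck-at-1, N5 stuck-at-1} — 5 in all.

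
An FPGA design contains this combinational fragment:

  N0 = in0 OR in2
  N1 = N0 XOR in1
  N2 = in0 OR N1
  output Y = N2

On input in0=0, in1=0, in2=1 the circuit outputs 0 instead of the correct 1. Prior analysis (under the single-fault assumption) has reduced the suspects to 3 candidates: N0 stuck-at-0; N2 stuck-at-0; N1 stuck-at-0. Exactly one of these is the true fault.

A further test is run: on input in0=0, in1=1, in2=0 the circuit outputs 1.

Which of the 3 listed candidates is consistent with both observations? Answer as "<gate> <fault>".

Evaluate each candidate on input in0=0, in1=1, in2=0:
  N0 stuck-at-0: N0=0 [stuck-at-0], N1=1, N2=1 → 1 — matches
  N2 stuck-at-0: N0=0, N1=1, N2=0 [stuck-at-0] → 0 — eliminated
  N1 stuck-at-0: N0=0, N1=0 [stuck-at-0], N2=0 → 0 — eliminated
Only N0 stuck-at-0 reproduces the observed 1.

N0 stuck-at-0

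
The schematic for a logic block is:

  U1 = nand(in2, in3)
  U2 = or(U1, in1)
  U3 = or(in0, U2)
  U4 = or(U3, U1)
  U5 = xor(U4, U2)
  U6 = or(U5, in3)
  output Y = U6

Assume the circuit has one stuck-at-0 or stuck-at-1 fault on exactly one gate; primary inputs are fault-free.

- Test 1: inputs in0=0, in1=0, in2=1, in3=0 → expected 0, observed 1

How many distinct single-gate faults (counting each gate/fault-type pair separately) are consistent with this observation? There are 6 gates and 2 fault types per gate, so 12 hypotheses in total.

Fault-free: U1=1, U2=1, U3=1, U4=1, U5=0, U6=0 → 0. Observed 1.
  U1 stuck-at-0: output 0 ✗
  U1 stuck-at-1: output 0 ✗
  U2 stuck-at-0: output 1 ✓
  U2 stuck-at-1: output 0 ✗
  U3 stuck-at-0: output 0 ✗
  U3 stuck-at-1: output 0 ✗
  U4 stuck-at-0: output 1 ✓
  U4 stuck-at-1: output 0 ✗
  U5 stuck-at-0: output 0 ✗
  U5 stuck-at-1: output 1 ✓
  U6 stuck-at-0: output 0 ✗
  U6 stuck-at-1: output 1 ✓
Consistent faults: {U2 stuck-at-0, U4 stuck-at-0, U5 stuck-at-1, U6 stuck-at-1} — 4 in all.

4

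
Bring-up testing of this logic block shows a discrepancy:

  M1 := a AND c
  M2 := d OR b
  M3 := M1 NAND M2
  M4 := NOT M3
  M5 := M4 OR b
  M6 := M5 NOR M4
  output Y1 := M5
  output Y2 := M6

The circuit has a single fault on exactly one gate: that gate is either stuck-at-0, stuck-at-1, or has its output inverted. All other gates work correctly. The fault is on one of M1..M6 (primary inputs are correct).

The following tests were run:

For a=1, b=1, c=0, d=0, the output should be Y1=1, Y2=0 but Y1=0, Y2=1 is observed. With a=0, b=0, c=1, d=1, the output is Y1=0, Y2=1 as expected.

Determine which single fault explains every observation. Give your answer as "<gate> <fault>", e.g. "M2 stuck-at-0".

Fault-free values for test 1 (a=1, b=1, c=0, d=0): M1=0, M2=1, M3=1, M4=0, M5=1, M6=0, giving Y1=1, Y2=0. Observed Y1=0, Y2=1.
Test 1: faults giving observed Y1=0, Y2=1 are {M5 stuck-at-0, M5 inverted output}.
Test 2 (a=0, b=0, c=1, d=1): fault-free M1=0, M2=1, M3=1, M4=0, M5=0, M6=1 → Y1=0, Y2=1; observed Y1=0, Y2=1. Eliminates M5 inverted output.
Only M5 stuck-at-0 is consistent with every test.

M5 stuck-at-0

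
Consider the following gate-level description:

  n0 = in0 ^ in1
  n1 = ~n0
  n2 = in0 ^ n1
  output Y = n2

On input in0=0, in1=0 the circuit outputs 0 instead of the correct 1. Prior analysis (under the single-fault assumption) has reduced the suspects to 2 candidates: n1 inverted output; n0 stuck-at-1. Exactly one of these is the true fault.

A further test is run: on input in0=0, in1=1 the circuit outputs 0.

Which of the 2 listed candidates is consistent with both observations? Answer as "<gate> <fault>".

Evaluate each candidate on input in0=0, in1=1:
  n1 inverted output: n0=1, n1=1 [inverted output], n2=1 → 1 — eliminated
  n0 stuck-at-1: n0=1 [stuck-at-1], n1=0, n2=0 → 0 — matches
Only n0 stuck-at-1 reproduces the observed 0.

n0 stuck-at-1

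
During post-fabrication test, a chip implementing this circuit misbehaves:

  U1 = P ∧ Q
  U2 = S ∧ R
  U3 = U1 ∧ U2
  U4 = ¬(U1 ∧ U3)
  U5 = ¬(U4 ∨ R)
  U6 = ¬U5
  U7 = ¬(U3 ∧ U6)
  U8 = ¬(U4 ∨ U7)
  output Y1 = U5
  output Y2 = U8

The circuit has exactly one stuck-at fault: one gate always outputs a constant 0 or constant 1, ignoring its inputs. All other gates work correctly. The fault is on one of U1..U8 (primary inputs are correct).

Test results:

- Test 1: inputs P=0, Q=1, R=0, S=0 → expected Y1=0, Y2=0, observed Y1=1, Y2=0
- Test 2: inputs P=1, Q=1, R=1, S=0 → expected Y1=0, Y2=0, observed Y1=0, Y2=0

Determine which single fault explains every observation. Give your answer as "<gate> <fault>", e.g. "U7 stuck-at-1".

Fault-free values for test 1 (P=0, Q=1, R=0, S=0): U1=0, U2=0, U3=0, U4=1, U5=0, U6=1, U7=1, U8=0, giving Y1=0, Y2=0. Observed Y1=1, Y2=0.
Test 1: faults giving observed Y1=1, Y2=0 are {U4 stuck-at-0, U5 stuck-at-1}.
Test 2 (P=1, Q=1, R=1, S=0): fault-free U1=1, U2=0, U3=0, U4=1, U5=0, U6=1, U7=1, U8=0 → Y1=0, Y2=0; observed Y1=0, Y2=0. Eliminates U5 stuck-at-1.
Only U4 stuck-at-0 is consistent with every test.

U4 stuck-at-0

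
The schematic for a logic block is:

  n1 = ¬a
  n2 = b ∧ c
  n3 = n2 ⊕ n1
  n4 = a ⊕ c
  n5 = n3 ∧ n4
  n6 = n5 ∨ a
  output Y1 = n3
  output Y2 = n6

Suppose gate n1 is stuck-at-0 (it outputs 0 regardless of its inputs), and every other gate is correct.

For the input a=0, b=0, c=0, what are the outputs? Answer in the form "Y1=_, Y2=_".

Y1=0, Y2=0

Propagate with n1 forced: n1=0 [stuck-at-0], n2=0, n3=0, n4=0, n5=0, n6=0.
So the outputs are Y1=0, Y2=0. (Without the fault they would be Y1=1, Y2=0.)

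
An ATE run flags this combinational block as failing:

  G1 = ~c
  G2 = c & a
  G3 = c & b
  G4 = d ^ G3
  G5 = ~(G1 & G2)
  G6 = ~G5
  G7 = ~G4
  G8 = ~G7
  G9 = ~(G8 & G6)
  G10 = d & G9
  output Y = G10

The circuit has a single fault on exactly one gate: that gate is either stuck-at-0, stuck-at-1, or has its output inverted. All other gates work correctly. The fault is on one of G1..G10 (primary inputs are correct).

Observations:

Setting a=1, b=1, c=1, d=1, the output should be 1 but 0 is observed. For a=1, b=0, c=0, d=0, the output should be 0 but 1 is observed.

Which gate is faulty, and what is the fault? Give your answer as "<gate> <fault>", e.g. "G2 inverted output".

Fault-free values for test 1 (a=1, b=1, c=1, d=1): G1=0, G2=1, G3=1, G4=0, G5=1, G6=0, G7=1, G8=0, G9=1, G10=1, giving Y=1. Observed 0.
Test 1: faults giving observed 0 are {G9 stuck-at-0, G9 inverted output, G10 stuck-at-0, G10 inverted output}.
Test 2 (a=1, b=0, c=0, d=0): fault-free G1=1, G2=0, G3=0, G4=0, G5=1, G6=0, G7=1, G8=0, G9=1, G10=0 → 0; observed 1. Eliminates G9 stuck-at-0, G9 inverted output, G10 stuck-at-0.
Only G10 inverted output is consistent with every test.

G10 inverted output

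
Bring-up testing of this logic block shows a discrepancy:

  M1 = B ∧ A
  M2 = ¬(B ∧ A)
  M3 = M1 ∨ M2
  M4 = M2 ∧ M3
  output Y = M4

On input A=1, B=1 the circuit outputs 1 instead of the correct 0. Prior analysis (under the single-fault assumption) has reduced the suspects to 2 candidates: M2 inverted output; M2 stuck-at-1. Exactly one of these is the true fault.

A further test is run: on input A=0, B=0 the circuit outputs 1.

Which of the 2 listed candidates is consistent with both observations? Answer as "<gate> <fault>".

Evaluate each candidate on input A=0, B=0:
  M2 inverted output: M1=0, M2=0 [inverted output], M3=0, M4=0 → 0 — eliminated
  M2 stuck-at-1: M1=0, M2=1 [stuck-at-1], M3=1, M4=1 → 1 — matches
Only M2 stuck-at-1 reproduces the observed 1.

M2 stuck-at-1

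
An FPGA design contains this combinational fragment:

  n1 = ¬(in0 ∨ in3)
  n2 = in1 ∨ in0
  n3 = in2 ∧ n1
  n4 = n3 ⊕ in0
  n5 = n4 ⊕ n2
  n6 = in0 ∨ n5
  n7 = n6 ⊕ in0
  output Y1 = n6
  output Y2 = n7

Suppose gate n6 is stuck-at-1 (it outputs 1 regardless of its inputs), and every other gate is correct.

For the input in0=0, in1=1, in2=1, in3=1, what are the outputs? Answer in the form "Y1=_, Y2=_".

Y1=1, Y2=1

Propagate with n6 forced: n1=0, n2=1, n3=0, n4=0, n5=1, n6=1 [stuck-at-1], n7=1.
So the outputs are Y1=1, Y2=1. (Same as the fault-free value — the fault is masked on this input.)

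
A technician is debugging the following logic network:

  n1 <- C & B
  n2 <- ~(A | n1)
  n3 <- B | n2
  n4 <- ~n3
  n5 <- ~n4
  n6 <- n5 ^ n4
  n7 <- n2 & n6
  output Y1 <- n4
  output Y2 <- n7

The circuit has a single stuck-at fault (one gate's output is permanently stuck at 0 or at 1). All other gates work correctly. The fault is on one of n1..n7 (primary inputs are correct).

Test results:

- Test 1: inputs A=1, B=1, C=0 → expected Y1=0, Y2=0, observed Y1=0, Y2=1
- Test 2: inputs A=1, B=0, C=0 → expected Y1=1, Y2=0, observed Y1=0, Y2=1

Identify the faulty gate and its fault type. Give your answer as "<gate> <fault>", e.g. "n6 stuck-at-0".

Fault-free values for test 1 (A=1, B=1, C=0): n1=0, n2=0, n3=1, n4=0, n5=1, n6=1, n7=0, giving Y1=0, Y2=0. Observed Y1=0, Y2=1.
Test 1: faults giving observed Y1=0, Y2=1 are {n2 stuck-at-1, n7 stuck-at-1}.
Test 2 (A=1, B=0, C=0): fault-free n1=0, n2=0, n3=0, n4=1, n5=0, n6=1, n7=0 → Y1=1, Y2=0; observed Y1=0, Y2=1. Eliminates n7 stuck-at-1.
Only n2 stuck-at-1 is consistent with every test.

n2 stuck-at-1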